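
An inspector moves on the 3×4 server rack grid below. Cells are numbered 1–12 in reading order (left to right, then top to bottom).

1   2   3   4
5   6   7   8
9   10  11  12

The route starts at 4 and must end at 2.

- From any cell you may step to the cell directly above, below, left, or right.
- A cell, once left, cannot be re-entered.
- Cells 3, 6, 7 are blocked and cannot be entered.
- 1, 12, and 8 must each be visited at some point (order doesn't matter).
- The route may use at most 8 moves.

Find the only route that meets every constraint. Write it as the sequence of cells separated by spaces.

4 8 12 11 10 9 5 1 2

The 8-move cap with required stops at 1, 12, 8 leaves no slack for detours.
Route from 4: down 2 to 12, left 3 to 9, up 2 to 1, right 1 to 2 — 8 moves in all.
Check: all required cells visited; 8 ≤ 8 moves.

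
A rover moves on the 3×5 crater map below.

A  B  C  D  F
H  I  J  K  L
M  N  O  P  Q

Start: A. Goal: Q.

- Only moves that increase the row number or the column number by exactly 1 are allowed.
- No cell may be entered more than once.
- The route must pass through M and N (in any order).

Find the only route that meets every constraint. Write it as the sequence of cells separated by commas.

Moves only go right or down, so the column and row indices never decrease.
Route from A: down 2 to M, right 4 to Q — 6 moves in all.
Check: all required cells visited.

A, H, M, N, O, P, Q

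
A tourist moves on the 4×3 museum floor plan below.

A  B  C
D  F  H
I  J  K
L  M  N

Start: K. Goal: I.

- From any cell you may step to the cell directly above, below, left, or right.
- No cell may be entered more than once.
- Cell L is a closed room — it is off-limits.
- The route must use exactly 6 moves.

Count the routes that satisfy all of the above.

6

Need simple routes of exactly 6 moves from K to I (Manhattan distance 2, so 2 moves are spent on a detour and 2 undoing it).
Enumerating: K H C B F J I | K H C B F D I | K H C B A D I | K H F B A D I | K N M J F D I | K J F B A D I.
That gives 6 routes.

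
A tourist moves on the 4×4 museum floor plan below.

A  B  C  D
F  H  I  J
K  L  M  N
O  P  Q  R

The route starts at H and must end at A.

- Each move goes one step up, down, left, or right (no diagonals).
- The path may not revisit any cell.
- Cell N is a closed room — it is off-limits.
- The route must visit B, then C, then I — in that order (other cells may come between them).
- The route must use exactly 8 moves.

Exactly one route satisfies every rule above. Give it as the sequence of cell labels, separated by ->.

H -> B -> C -> I -> M -> L -> K -> F -> A

The waypoints must appear in the order B, C, I, with no cell reused.
Route from H: up to B, right to C, 2× down (reaching M), 2× left (reaching K), 2× up (reaching A) — 8 moves in all.
Check: order respected (B at step 1, C at step 2, I at step 3); 8 moves as required.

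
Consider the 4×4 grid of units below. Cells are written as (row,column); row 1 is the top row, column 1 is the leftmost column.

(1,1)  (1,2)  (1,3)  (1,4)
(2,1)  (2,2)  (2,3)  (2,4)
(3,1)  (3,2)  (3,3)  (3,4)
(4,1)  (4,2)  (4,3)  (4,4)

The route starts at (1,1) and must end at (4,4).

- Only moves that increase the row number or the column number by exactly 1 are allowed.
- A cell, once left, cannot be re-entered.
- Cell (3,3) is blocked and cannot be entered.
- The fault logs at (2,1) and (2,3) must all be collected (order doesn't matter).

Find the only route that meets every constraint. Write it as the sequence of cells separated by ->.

Moves only go right or down, so the column and row indices never decrease.
Route from (1,1): down 1 to (2,1), right 3 to (2,4), down 2 to (4,4) — 6 moves in all.
Check: all required cells visited.

(1,1) -> (2,1) -> (2,2) -> (2,3) -> (2,4) -> (3,4) -> (4,4)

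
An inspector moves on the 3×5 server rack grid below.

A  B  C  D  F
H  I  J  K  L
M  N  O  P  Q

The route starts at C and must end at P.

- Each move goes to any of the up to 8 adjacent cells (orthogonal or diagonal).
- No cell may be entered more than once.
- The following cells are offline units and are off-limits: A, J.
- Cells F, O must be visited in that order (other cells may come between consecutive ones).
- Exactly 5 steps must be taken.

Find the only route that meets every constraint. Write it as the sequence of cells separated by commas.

C, D, F, K, O, P

The waypoints must appear in the order F, O, with no cell reused.
Route from C: right 2 to F, down-left 2 to O, right 1 to P — 5 moves in all.
Check: order respected (F at step 2, O at step 4); 5 moves as required.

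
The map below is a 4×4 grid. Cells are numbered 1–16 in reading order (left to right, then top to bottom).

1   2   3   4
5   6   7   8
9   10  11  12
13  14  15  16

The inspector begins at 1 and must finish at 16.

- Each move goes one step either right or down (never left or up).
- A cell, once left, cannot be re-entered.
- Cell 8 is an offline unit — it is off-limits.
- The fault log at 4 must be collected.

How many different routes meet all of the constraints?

0

A right/down-only route from 1 to 16 makes exactly 3 down-moves and 3 right-moves in some order.
With no other constraints that would be C(6,3) = 20 routes.
Split at 4 and multiply the segment counts (each segment already excludes blocked cells): 1→4: 1; 4→16: 0; product = 0.
No route satisfies every constraint, so the count is 0.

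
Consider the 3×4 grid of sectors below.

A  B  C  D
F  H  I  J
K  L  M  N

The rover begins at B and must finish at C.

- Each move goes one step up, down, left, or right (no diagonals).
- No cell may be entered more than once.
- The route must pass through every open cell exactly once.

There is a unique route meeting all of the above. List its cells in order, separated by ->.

B -> A -> F -> K -> L -> H -> I -> M -> N -> J -> D -> C

Need to visit all 12 open cells exactly once, starting at B and ending at C.
Route from B: left to A, 2× down (reaching K), right to L, up to H, right to I, down to M, right to N, 2× up (reaching D), left to C — 11 moves in all.
Check: all 12 open cells covered.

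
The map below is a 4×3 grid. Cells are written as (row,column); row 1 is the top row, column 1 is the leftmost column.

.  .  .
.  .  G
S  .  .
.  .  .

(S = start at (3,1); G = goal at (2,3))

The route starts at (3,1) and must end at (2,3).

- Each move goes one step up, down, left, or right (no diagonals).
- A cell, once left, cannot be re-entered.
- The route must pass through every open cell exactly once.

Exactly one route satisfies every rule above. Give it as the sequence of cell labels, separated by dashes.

(3,1) - (4,1) - (4,2) - (4,3) - (3,3) - (3,2) - (2,2) - (2,1) - (1,1) - (1,2) - (1,3) - (2,3)

Need to visit all 12 open cells exactly once, starting at (3,1) and ending at (2,3).
Route from (3,1): down to (4,1), 2× right (reaching (4,3)), up to (3,3), left to (3,2), up to (2,2), left to (2,1), up to (1,1), 2× right (reaching (1,3)), down to (2,3) — 11 moves in all.
Check: all 12 open cells covered.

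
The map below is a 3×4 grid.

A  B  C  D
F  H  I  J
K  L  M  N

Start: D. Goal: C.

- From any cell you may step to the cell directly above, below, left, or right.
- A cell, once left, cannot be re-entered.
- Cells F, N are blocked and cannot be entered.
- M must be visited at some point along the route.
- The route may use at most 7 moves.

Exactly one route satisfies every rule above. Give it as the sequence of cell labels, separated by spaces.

Any route must reach M and still end at C within 7 moves, so the order of the required stops is forced.
Route from D: down 1 to J, left 1 to I, down 1 to M, left 1 to L, up 2 to B, right 1 to C — 7 moves in all.
Check: all required cells visited; 7 ≤ 7 moves.

D J I M L H B C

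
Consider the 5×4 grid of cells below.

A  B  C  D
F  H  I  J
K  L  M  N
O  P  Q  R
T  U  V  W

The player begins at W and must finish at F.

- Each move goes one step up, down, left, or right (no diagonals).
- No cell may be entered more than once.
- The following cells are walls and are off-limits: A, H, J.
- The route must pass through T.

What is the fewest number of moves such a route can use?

Any route passes through T somewhere between W and F. Summing Manhattan distances along the two legs (W → T → F) gives a lower bound of 3 + 3 = 6 moves.
A route of 6 moves achieves this: W → V → U → T → O → K → F.
Since 6 matches the lower bound, it is optimal.

6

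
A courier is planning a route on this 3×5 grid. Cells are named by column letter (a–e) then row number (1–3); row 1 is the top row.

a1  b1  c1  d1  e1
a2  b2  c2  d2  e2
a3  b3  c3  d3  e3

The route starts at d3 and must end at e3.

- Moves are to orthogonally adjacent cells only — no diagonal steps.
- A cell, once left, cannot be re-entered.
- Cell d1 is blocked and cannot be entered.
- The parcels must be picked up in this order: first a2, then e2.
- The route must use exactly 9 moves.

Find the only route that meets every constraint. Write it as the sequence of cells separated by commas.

d3, c3, b3, a3, a2, b2, c2, d2, e2, e3

The waypoints must appear in the order a2, e2, with no cell reused.
Route from d3: left 3 to a3, up 1 to a2, right 4 to e2, down 1 to e3 — 9 moves in all.
Check: order respected (a2 at step 4, e2 at step 8); 9 moves as required.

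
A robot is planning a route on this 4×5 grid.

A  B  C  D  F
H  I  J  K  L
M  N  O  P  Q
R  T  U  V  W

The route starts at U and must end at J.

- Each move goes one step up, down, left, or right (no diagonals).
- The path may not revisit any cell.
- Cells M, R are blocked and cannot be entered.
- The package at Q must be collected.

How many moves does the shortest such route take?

6

Any route passes through Q somewhere between U and J. Summing Manhattan distances along the two legs (U → Q → J) gives a lower bound of 3 + 3 = 6 moves.
A route of 6 moves achieves this: U → O → P → Q → L → K → J.
Since 6 matches the lower bound, it is optimal.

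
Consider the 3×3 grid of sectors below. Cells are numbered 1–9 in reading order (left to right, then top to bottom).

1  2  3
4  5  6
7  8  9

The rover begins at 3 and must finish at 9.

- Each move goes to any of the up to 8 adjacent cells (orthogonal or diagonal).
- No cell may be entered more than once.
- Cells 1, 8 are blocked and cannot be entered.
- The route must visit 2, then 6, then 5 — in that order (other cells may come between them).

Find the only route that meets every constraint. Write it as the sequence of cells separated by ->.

The waypoints must appear in the order 2, 6, 5, with no cell reused.
Route from 3: left 1 to 2, down-right 1 to 6, left 1 to 5, down-right 1 to 9 — 4 moves in all.
Check: order respected (2 at step 1, 6 at step 2, 5 at step 3).

3 -> 2 -> 6 -> 5 -> 9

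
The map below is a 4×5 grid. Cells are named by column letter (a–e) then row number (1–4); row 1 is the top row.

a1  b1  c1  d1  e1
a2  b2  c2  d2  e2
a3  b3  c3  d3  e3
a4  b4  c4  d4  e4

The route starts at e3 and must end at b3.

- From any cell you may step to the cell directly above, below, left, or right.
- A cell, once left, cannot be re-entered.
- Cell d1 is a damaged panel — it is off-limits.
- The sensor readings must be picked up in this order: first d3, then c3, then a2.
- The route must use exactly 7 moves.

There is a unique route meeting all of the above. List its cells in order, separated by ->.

e3 -> d3 -> c3 -> c2 -> b2 -> a2 -> a3 -> b3

The waypoints must appear in the order d3, c3, a2, with no cell reused.
Route from e3: left 2 to c3, up 1 to c2, left 2 to a2, down 1 to a3, right 1 to b3 — 7 moves in all.
Check: order respected (d3 at step 1, c3 at step 2, a2 at step 5); 7 moves as required.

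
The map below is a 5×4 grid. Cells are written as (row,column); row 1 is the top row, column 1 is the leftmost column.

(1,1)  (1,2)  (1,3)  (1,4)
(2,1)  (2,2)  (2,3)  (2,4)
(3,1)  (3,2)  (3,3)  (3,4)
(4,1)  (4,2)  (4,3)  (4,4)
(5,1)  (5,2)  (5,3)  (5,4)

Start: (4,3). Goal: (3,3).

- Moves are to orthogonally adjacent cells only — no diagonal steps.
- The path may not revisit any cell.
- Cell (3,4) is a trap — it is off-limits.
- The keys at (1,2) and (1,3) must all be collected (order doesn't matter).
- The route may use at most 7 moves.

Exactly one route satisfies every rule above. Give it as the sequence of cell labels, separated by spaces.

The budget equals the shortest possible length, so every move has to be on a shortest route through the required cells.
Route from (4,3): left to (4,2), 3× up (reaching (1,2)), right to (1,3), 2× down (reaching (3,3)) — 7 moves in all.
Check: all required cells visited; 7 ≤ 7 moves.

(4,3) (4,2) (3,2) (2,2) (1,2) (1,3) (2,3) (3,3)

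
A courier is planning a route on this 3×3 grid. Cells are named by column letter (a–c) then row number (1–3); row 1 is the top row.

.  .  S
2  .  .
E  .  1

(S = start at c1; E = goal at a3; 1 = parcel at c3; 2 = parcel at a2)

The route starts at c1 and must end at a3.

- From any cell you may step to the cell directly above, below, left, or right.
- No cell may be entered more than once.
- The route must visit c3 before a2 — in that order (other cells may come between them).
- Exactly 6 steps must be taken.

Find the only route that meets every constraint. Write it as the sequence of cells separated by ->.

The waypoints must appear in the order c3, a2, with no cell reused.
Route from c1: down 2 to c3, left 1 to b3, up 1 to b2, left 1 to a2, down 1 to a3 — 6 moves in all.
Check: order respected (1 at step 2, 2 at step 5); 6 moves as required.

c1 -> c2 -> c3 -> b3 -> b2 -> a2 -> a3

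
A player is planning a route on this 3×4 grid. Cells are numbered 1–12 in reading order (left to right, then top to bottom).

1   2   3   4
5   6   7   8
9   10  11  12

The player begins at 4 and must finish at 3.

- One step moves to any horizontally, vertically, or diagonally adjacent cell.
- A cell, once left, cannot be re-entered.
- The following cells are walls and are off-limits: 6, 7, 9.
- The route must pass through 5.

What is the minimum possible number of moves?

Any route passes through 5 somewhere between 4 and 3. Summing Chebyshev distances along the two legs (4 → 5 → 3) gives a lower bound of 3 + 2 = 5 moves.
The shortest route satisfying every rule uses 6 moves: 4 → 8 → 11 → 10 → 5 → 2 → 3.
The bound of 5 isn't tight here; checking systematically, no route of length 5 through 5 satisfies every constraint, so 6 is the minimum.

6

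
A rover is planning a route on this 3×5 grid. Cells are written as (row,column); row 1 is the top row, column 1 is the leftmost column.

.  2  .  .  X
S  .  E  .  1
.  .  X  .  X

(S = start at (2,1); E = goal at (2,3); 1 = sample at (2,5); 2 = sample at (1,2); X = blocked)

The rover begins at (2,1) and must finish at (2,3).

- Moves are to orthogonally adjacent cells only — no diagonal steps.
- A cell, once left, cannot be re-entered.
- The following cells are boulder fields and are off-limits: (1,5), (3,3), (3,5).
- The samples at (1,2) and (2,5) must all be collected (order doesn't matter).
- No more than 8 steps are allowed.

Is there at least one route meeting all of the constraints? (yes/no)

no

(2,5) must be visited but has only one open neighbour ((2,4)), and it is neither the start nor the goal — the route would have to enter and leave through (2,4), re-entering it.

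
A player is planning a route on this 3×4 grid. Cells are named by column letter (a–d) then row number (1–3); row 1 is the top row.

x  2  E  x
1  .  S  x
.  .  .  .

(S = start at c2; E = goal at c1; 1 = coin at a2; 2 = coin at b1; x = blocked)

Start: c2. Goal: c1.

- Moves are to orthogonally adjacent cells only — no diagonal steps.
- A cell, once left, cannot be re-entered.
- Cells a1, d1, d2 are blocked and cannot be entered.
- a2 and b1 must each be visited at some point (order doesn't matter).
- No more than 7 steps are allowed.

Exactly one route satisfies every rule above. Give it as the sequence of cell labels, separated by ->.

c2 -> c3 -> b3 -> a3 -> a2 -> b2 -> b1 -> c1

The 7-move cap with required stops at a2, b1 leaves no slack for detours.
Route from c2: down to c3, 2× left (reaching a3), up to a2, right to b2, up to b1, right to c1 — 7 moves in all.
Check: all required cells visited; 7 ≤ 7 moves.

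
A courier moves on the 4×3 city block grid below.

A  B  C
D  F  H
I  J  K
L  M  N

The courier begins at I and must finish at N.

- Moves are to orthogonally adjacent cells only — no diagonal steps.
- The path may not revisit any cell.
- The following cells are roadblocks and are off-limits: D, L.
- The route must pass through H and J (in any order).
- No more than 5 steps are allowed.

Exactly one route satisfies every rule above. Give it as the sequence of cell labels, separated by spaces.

Any route must reach H and J and still end at N within 5 moves, so the order of the required stops is forced.
Route from I: right 1 to J, up 1 to F, right 1 to H, down 2 to N — 5 moves in all.
Check: all required cells visited; 5 ≤ 5 moves.

I J F H K N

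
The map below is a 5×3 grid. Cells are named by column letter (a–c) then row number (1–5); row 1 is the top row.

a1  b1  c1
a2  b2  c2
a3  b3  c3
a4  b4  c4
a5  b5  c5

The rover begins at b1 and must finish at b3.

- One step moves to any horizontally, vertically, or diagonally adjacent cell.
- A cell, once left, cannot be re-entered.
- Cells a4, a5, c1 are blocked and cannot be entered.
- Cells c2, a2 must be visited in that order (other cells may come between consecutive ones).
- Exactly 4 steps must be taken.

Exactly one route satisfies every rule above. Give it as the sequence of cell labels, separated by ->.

The waypoints must appear in the order c2, a2, with no cell reused.
Route from b1: down-right to c2, 2× left (reaching a2), down-right to b3 — 4 moves in all.
Check: order respected (c2 at step 1, a2 at step 3); 4 moves as required.

b1 -> c2 -> b2 -> a2 -> b3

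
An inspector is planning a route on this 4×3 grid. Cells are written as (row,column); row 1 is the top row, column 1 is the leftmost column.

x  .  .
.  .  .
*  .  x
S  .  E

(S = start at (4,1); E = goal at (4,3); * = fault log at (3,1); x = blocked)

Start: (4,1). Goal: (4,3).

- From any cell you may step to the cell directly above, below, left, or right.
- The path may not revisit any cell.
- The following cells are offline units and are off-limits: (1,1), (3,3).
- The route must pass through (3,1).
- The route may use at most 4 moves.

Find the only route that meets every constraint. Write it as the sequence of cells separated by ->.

(4,1) -> (3,1) -> (3,2) -> (4,2) -> (4,3)

Any route must reach (3,1) and still end at (4,3) within 4 moves, so the order of the required stops is forced.
Route from (4,1): up to (3,1), right to (3,2), down to (4,2), right to (4,3) — 4 moves in all.
Check: all required cells visited; 4 ≤ 4 moves.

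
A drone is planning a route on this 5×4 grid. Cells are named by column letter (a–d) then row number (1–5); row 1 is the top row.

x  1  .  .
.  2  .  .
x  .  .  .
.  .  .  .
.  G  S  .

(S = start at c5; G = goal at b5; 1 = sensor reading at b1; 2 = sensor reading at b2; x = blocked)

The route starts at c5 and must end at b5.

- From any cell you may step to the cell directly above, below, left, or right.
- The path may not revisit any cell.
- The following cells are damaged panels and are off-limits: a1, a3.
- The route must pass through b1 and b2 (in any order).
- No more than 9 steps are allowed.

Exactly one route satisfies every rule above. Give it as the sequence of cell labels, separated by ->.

c5 -> c4 -> c3 -> c2 -> c1 -> b1 -> b2 -> b3 -> b4 -> b5

The budget equals the shortest possible length, so every move has to be on a shortest route through the required cells.
Route from c5: 4× up (reaching c1), left to b1, 4× down (reaching b5) — 9 moves in all.
Check: all required cells visited; 9 ≤ 9 moves.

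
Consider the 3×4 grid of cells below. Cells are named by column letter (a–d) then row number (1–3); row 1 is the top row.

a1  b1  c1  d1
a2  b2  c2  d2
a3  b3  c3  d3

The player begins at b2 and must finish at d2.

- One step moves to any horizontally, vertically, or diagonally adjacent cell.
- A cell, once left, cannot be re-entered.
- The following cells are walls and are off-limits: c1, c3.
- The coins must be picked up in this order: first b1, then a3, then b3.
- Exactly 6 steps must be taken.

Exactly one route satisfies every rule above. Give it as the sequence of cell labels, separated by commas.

b2, b1, a2, a3, b3, c2, d2

The waypoints must appear in the order b1, a3, b3, with no cell reused.
Route from b2: up to b1, down-left to a2, down to a3, right to b3, up-right to c2, right to d2 — 6 moves in all.
Check: order respected (b1 at step 1, a3 at step 3, b3 at step 4); 6 moves as required.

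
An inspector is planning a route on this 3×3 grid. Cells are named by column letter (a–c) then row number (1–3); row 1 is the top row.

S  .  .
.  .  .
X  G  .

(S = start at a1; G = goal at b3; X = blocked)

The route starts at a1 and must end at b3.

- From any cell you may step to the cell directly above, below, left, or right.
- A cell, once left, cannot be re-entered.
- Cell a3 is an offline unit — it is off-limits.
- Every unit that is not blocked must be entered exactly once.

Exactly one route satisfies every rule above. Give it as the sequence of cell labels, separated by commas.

Need to visit all 8 open cells exactly once, starting at a1 and ending at b3.
Cell a2 has only two open neighbours (a1 and b2), so the path must pass straight through it: one of those is the cell it's entered from and the other is where it exits.
Route from a1: down 1 to a2, right 1 to b2, up 1 to b1, right 1 to c1, down 2 to c3, left 1 to b3 — 7 moves in all.
Check: all 8 open cells covered.

a1, a2, b2, b1, c1, c2, c3, b3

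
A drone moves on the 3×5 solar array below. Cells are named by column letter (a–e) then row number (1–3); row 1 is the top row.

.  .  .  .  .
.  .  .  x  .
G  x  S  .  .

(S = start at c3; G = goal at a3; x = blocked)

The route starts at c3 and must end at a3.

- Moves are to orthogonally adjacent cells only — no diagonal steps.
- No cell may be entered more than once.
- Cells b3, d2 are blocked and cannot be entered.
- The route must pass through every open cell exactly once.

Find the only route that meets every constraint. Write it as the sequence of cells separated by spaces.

c3 d3 e3 e2 e1 d1 c1 c2 b2 b1 a1 a2 a3

Need to visit all 13 open cells exactly once, starting at c3 and ending at a3.
Cell d1 has only two open neighbours (c1 and e1), so the path must pass straight through it: one of those is the cell it's entered from and the other is where it exits.
Route from c3: right 2 to e3, up 2 to e1, left 2 to c1, down 1 to c2, left 1 to b2, up 1 to b1, left 1 to a1, down 2 to a3 — 12 moves in all.
Check: all 13 open cells covered.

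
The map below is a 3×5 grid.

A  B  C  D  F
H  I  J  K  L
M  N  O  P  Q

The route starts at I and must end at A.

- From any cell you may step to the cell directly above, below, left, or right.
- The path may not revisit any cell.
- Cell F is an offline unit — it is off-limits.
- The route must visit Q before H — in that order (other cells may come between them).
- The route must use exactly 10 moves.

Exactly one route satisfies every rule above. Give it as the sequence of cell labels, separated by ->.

I -> J -> K -> L -> Q -> P -> O -> N -> M -> H -> A

The waypoints must appear in the order Q, H, with no cell reused.
Route from I: right 3 to L, down 1 to Q, left 4 to M, up 2 to A — 10 moves in all.
Check: order respected (Q at step 4, H at step 9); 10 moves as required.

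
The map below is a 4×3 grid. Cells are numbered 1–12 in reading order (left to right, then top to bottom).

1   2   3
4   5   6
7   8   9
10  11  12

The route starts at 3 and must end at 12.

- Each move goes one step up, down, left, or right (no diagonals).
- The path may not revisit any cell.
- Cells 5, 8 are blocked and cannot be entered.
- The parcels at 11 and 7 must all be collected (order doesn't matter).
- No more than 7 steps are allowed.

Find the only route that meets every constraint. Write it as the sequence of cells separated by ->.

3 -> 2 -> 1 -> 4 -> 7 -> 10 -> 11 -> 12

The budget equals the shortest possible length, so every move has to be on a shortest route through the required cells.
Route from 3: 2× left (reaching 1), 3× down (reaching 10), 2× right (reaching 12) — 7 moves in all.
Check: all required cells visited; 7 ≤ 7 moves.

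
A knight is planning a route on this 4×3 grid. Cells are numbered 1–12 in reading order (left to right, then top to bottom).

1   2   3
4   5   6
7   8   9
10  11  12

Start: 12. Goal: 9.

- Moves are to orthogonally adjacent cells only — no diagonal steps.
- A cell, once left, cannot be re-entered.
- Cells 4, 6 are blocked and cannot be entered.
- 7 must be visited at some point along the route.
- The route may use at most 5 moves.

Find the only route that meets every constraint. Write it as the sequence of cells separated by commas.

The 5-move cap with required stops at 7 leaves no slack for detours.
Route from 12: left 2 to 10, up 1 to 7, right 2 to 9 — 5 moves in all.
Check: all required cells visited; 5 ≤ 5 moves.

12, 11, 10, 7, 8, 9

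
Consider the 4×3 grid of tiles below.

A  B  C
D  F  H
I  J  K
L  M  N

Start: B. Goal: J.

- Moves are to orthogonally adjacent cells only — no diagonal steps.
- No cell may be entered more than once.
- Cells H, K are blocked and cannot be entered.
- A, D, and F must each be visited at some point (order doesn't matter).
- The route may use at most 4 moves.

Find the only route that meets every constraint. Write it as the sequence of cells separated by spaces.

The budget equals the shortest possible length, so every move has to be on a shortest route through the required cells.
Route from B: left to A, down to D, right to F, down to J — 4 moves in all.
Check: all required cells visited; 4 ≤ 4 moves.

B A D F J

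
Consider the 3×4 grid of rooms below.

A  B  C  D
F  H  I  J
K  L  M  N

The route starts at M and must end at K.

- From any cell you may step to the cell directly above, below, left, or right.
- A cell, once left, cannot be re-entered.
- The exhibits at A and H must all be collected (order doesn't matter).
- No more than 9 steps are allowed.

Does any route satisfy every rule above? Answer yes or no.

yes

One route that works: M → I → H → B → A → F → K.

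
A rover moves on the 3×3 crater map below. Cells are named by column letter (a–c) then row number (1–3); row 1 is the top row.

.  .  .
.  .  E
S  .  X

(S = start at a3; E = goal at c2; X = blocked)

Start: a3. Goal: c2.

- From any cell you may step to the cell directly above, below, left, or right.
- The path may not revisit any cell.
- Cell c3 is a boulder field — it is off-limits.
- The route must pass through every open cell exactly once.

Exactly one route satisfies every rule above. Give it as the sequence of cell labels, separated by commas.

Need to visit all 8 open cells exactly once, starting at a3 and ending at c2.
Route from a3: right 1 to b3, up 1 to b2, left 1 to a2, up 1 to a1, right 2 to c1, down 1 to c2 — 7 moves in all.
Check: all 8 open cells covered.

a3, b3, b2, a2, a1, b1, c1, c2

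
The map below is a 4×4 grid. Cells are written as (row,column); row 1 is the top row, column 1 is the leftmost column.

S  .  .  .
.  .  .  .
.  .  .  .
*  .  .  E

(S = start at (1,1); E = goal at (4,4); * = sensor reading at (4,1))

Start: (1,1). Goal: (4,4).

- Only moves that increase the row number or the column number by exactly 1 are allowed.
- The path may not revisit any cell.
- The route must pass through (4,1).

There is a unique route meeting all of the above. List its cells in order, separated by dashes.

(1,1) - (2,1) - (3,1) - (4,1) - (4,2) - (4,3) - (4,4)

Moves only go right or down, so the column and row indices never decrease.
Route from (1,1): down 3 to (4,1), right 3 to (4,4) — 6 moves in all.
Check: all required cells visited.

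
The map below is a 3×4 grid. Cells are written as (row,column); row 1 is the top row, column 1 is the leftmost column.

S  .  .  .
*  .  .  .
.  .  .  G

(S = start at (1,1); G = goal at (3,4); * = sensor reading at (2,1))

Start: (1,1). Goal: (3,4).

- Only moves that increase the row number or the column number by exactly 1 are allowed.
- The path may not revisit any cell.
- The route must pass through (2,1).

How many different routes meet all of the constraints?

4

A right/down-only route from (1,1) to (3,4) makes exactly 2 down-moves and 3 right-moves in some order.
With no other constraints that would be C(5,2) = 10 routes.
Split at (2,1) and multiply the segment counts: (1,1)→(2,1): 1; (2,1)→(3,4): 4; product = 4.
That gives 4 routes.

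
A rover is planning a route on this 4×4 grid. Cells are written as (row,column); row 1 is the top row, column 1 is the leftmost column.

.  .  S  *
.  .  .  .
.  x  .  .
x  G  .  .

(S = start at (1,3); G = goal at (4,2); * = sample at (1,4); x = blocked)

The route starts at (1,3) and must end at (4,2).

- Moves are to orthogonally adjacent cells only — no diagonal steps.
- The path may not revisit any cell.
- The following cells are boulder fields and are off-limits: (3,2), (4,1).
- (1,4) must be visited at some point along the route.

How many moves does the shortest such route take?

6

Any route passes through (1,4) somewhere between (1,3) and (4,2). Summing Manhattan distances along the two legs ((1,3) → (1,4) → (4,2)) gives a lower bound of 1 + 5 = 6 moves.
A route of 6 moves achieves this: (1,3) → (1,4) → (2,4) → (3,4) → (4,4) → (4,3) → (4,2).
Since 6 matches the lower bound, it is optimal.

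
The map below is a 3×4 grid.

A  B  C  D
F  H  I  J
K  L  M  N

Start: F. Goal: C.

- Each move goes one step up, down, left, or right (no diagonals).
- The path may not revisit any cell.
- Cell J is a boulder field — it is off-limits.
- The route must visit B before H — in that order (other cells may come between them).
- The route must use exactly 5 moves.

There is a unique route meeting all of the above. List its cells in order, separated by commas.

The waypoints must appear in the order B, H, with no cell reused.
Route from F: up to A, right to B, down to H, right to I, up to C — 5 moves in all.
Check: order respected (B at step 2, H at step 3); 5 moves as required.

F, A, B, H, I, C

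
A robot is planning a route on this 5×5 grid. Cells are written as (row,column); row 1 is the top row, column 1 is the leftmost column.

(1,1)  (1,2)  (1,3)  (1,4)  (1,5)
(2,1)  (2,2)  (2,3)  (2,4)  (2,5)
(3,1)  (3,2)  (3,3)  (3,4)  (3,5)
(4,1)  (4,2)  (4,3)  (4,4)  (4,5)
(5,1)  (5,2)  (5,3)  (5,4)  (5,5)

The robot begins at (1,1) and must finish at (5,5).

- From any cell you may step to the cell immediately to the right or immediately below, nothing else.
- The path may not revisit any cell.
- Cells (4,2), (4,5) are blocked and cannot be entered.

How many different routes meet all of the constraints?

A right/down-only route from (1,1) to (5,5) makes exactly 4 down-moves and 4 right-moves in some order.
With no other constraints that would be C(8,4) = 70 routes.
Subtract routes through each blocked cell (inclusion–exclusion for overlaps): − through (4,2): 16 − through (4,5): 35 + through (4,2)&(4,5): 4 → 23.
That gives 23 routes.

23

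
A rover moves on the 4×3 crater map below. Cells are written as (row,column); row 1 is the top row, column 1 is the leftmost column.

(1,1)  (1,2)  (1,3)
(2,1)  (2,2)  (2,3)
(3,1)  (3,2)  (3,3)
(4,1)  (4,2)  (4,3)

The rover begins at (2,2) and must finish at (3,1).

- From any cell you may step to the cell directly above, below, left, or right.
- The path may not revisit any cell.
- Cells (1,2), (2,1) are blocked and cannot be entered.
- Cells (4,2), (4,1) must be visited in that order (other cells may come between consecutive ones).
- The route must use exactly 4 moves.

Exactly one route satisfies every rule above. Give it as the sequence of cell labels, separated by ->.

The waypoints must appear in the order (4,2), (4,1), with no cell reused.
Route from (2,2): down 2 to (4,2), left 1 to (4,1), up 1 to (3,1) — 4 moves in all.
Check: order respected ((4,2) at step 2, (4,1) at step 3); 4 moves as required.

(2,2) -> (3,2) -> (4,2) -> (4,1) -> (3,1)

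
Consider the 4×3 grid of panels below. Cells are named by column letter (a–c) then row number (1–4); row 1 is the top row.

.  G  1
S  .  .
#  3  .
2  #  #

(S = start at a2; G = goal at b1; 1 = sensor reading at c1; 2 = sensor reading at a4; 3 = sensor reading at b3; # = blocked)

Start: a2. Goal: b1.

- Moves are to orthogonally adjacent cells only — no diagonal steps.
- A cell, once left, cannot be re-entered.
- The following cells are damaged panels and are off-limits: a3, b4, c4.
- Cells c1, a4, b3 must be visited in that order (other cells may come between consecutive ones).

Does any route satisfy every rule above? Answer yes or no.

The blocked cells wall a4 off from a2 completely — no sequence of moves reaches it at all, so no route can satisfy the rules.

no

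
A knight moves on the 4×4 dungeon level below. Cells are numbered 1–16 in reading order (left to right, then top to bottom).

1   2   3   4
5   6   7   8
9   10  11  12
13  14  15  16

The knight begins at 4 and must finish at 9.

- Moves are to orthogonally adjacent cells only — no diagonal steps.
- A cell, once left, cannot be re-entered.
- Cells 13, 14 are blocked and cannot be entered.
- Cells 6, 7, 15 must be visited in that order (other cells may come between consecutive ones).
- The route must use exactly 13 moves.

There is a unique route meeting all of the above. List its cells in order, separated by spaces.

The waypoints must appear in the order 6, 7, 15, with no cell reused.
Route from 4: left 3 to 1, down 1 to 5, right 3 to 8, down 2 to 16, left 1 to 15, up 1 to 11, left 2 to 9 — 13 moves in all.
Check: order respected (6 at step 5, 7 at step 6, 15 at step 10); 13 moves as required.

4 3 2 1 5 6 7 8 12 16 15 11 10 9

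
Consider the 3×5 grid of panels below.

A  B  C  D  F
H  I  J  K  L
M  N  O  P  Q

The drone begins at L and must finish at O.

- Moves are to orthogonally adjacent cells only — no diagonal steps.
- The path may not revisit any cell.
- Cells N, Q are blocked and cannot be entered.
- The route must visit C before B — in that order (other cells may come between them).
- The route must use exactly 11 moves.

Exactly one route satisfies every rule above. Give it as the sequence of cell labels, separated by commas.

L, F, D, C, B, A, H, I, J, K, P, O

The waypoints must appear in the order C, B, with no cell reused.
Route from L: up 1 to F, left 4 to A, down 1 to H, right 3 to K, down 1 to P, left 1 to O — 11 moves in all.
Check: order respected (C at step 3, B at step 4); 11 moves as required.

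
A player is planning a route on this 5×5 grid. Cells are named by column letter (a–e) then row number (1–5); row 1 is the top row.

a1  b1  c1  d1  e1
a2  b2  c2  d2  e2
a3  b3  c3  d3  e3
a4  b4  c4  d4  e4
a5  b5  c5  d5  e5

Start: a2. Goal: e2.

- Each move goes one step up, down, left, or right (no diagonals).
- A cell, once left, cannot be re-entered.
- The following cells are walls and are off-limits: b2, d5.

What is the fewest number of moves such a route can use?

The Manhattan distance from a2 to e2 is |2−2| + |1−5| = 4, so at least 4 moves are needed.
That bound ignores the blocked cells. Measuring each leg by the fewest moves that actually steer around them (a2→e2: 6) raises the lower bound to 6.
A route of 6 moves exists: a2 → a1 → b1 → c1 → c2 → d2 → e2.
Since 6 matches that lower bound, it is optimal.

6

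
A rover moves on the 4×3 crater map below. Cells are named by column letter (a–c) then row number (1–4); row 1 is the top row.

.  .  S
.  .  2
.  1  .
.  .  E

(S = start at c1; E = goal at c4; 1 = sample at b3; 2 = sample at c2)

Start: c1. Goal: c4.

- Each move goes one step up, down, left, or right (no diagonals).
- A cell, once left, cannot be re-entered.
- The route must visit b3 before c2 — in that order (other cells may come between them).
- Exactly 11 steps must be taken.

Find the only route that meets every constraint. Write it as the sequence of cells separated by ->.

c1 -> b1 -> a1 -> a2 -> a3 -> a4 -> b4 -> b3 -> b2 -> c2 -> c3 -> c4

The waypoints must appear in the order b3, c2, with no cell reused.
Route from c1: left 2 to a1, down 3 to a4, right 1 to b4, up 2 to b2, right 1 to c2, down 2 to c4 — 11 moves in all.
Check: order respected (1 at step 7, 2 at step 9); 11 moves as required.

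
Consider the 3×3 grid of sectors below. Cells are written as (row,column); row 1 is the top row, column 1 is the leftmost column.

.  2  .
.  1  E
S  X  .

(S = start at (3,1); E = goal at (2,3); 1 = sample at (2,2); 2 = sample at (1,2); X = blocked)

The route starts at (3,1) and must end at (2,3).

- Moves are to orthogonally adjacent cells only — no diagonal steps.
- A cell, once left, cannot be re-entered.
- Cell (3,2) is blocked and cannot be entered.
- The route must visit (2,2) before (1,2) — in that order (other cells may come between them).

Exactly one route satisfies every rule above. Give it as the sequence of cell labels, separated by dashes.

The waypoints must appear in the order (2,2), (1,2), with no cell reused.
Route from (3,1): up 1 to (2,1), right 1 to (2,2), up 1 to (1,2), right 1 to (1,3), down 1 to (2,3) — 5 moves in all.
Check: order respected (1 at step 2, 2 at step 3).

(3,1) - (2,1) - (2,2) - (1,2) - (1,3) - (2,3)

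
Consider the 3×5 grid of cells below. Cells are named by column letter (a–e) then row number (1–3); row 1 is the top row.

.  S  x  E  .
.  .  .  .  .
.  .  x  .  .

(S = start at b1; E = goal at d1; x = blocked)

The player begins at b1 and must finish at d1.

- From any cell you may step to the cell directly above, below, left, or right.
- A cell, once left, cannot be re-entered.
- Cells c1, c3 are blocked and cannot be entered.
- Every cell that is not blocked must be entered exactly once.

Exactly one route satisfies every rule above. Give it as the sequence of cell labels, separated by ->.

b1 -> a1 -> a2 -> a3 -> b3 -> b2 -> c2 -> d2 -> d3 -> e3 -> e2 -> e1 -> d1

Need to visit all 13 open cells exactly once, starting at b1 and ending at d1.
Cell e1 has only two open neighbours (e2 and d1), so the path must pass straight through it: one of those is the cell it's entered from and the other is where it exits.
Route from b1: left to a1, 2× down (reaching a3), right to b3, up to b2, 2× right (reaching d2), down to d3, right to e3, 2× up (reaching e1), left to d1 — 12 moves in all.
Check: all 13 open cells covered.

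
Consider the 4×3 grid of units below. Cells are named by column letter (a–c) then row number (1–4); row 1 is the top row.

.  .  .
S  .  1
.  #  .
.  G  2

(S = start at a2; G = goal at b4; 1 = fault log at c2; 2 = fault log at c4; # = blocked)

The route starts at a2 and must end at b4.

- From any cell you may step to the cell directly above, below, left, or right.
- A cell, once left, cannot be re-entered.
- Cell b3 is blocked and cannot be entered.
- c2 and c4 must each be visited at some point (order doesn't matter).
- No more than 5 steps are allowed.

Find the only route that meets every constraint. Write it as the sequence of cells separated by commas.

Any route must reach c2 and c4 and still end at b4 within 5 moves, so the order of the required stops is forced.
Route from a2: 2× right (reaching c2), 2× down (reaching c4), left to b4 — 5 moves in all.
Check: all required cells visited; 5 ≤ 5 moves.

a2, b2, c2, c3, c4, b4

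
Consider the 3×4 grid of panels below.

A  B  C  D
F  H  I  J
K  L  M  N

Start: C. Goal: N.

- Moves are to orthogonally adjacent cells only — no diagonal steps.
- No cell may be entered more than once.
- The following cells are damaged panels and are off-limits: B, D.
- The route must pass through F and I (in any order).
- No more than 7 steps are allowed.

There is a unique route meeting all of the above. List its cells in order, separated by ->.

C -> I -> H -> F -> K -> L -> M -> N

The budget equals the shortest possible length, so every move has to be on a shortest route through the required cells.
Route from C: down to I, 2× left (reaching F), down to K, 3× right (reaching N) — 7 moves in all.
Check: all required cells visited; 7 ≤ 7 moves.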